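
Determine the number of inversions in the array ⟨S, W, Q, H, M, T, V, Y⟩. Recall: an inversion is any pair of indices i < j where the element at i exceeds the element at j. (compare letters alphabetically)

There are 10 inversions.

For each element, count later entries that are smaller:
S: 3
W: 5
Q: 2
H: 0
M: 0
T: 0
V: 0
Y: 0
Sum: 3 + 5 + 2 + 0 + 0 + 0 + 0 + 0 = 10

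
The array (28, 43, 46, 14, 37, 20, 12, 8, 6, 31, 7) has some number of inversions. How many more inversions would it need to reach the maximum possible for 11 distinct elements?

13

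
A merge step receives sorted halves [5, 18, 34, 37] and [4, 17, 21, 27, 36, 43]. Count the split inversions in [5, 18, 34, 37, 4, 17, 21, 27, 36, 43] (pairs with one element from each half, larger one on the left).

Count, for every r in R, how many entries of L exceed r:
r = 4: 5, 18, 34, 37 → 4
r = 17: 18, 34, 37 → 3
r = 21: 34, 37 → 2
r = 27: 34, 37 → 2
r = 36: 37 → 1
r = 43: none → 0
Cross-inversions: 4 + 3 + 2 + 2 + 1 + 0 = 12

12 cross-inversions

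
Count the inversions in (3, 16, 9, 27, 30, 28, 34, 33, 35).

3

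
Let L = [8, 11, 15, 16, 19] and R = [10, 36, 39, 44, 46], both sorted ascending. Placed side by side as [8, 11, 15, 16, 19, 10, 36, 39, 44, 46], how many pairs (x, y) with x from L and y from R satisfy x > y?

Take each right-half value and tally the left-half values above it:
r = 10: 11, 15, 16, 19 → 4
r = 36: none → 0
r = 39: none → 0
r = 44: none → 0
r = 46: none → 0
Cross-inversions: 4 + 0 + 0 + 0 + 0 = 4

Cross-inversions: 4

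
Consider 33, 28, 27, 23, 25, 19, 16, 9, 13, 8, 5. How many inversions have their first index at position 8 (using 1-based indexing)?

2

The element at index 8 is 9.
Elements after it: 13, 8, 5
Those smaller than 9: 8, 5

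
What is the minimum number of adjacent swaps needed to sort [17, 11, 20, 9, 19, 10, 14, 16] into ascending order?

Minimum adjacent swaps = number of inversions (each swap of adjacent out-of-order elements removes one inversion and no swap can remove more).
Count inversions — for each element, later elements that are smaller:
17: 11, 9, 10, 14, 16 → 5
11: 9, 10 → 2
20: 9, 19, 10, 14, 16 → 5
9: none → 0
19: 10, 14, 16 → 3
10: none → 0
14: none → 0
16: none → 0
Total inversions: 5 + 2 + 5 + 0 + 3 + 0 + 0 + 0 = 15

15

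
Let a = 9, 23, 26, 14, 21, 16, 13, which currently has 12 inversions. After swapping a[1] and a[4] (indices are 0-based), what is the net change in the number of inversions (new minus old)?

Positions 1 and 4 hold 23 and 21; after swapping, the array is [9, 21, 26, 14, 23, 16, 13].
Element-by-element contributions:
9 → none → 0
21 → 14, 16, 13 → 3
26 → 14, 23, 16, 13 → 4
14 → 13 → 1
23 → 16, 13 → 2
16 → 13 → 1
13 → none → 0
Sum: 0 + 3 + 4 + 1 + 2 + 1 + 0 = 11
Change: 11 − 12 = -1

-1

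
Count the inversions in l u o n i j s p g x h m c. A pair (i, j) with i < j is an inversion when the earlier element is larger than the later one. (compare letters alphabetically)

49

Sweep left to right; for each value list the smaller values that follow it:
l: 5
u: 10
o: 7
n: 6
i: 3
j: 3
s: 5
p: 4
g: 1
x: 3
h: 1
m: 1
c: 0
Sum: 5 + 10 + 7 + 6 + 3 + 3 + 5 + 4 + 1 + 3 + 1 + 1 + 0 = 49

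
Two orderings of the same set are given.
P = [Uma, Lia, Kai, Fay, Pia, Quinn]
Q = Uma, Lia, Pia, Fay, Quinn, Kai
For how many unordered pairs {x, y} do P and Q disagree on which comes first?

Assign each item its position (1..6) in the first ordering, then rewrite the second ordering as that position sequence:
positions: Uma→1, Lia→2, Kai→3, Fay→4, Pia→5, Quinn→6
second ordering as positions: [1, 2, 5, 4, 6, 3]
Discordant pairs = inversions in this position sequence.
1: 0
2: 0
5: 4, 3 → 2
4: 3 → 1
6: 3 → 1
3: 0
Total: 0 + 0 + 2 + 1 + 1 + 0 = 4

4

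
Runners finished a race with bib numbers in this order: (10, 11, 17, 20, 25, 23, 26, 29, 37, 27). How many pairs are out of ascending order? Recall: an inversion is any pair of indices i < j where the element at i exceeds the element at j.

Out-of-order pairs: 3

For each element, count later entries that are smaller:
10 → none → 0
11 → none → 0
17 → none → 0
20 → none → 0
25 → 23 → 1
23 → none → 0
26 → none → 0
29 → 27 → 1
37 → 27 → 1
27 → none → 0
Sum: 0 + 0 + 0 + 0 + 1 + 0 + 0 + 1 + 1 + 0 = 3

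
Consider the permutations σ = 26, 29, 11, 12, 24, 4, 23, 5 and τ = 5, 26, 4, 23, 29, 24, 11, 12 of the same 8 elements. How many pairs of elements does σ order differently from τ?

Assign each item its position (1..8) in the first ordering, then rewrite the second ordering as that position sequence:
positions: 26→1, 29→2, 11→3, 12→4, 24→5, 4→6, 23→7, 5→8
second ordering as positions: [8, 1, 6, 7, 2, 5, 3, 4]
Discordant pairs = inversions in this position sequence.
8: 1, 6, 7, 2, 5, 3, 4 → 7
1: 0
6: 2, 5, 3, 4 → 4
7: 2, 5, 3, 4 → 4
2: 0
5: 3, 4 → 2
3: 0
4: 0
Total: 7 + 0 + 4 + 4 + 0 + 2 + 0 + 0 = 17

17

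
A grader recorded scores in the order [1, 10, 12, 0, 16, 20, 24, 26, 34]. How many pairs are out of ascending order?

Element-by-element contributions:
1 → 0 → 1
10 → 0 → 1
12 → 0 → 1
0 → none → 0
16 → none → 0
20 → none → 0
24 → none → 0
26 → none → 0
34 → none → 0
Sum: 1 + 1 + 1 + 0 + 0 + 0 + 0 + 0 + 0 = 3

3 inversions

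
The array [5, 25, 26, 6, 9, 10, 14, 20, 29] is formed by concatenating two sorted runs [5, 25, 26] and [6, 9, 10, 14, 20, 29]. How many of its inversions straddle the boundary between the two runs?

Take each right-half value and tally the left-half values above it:
r = 6: 25, 26 → 2
r = 9: 25, 26 → 2
r = 10: 25, 26 → 2
r = 14: 25, 26 → 2
r = 20: 25, 26 → 2
r = 29: none → 0
Cross-inversions: 2 + 2 + 2 + 2 + 2 + 0 = 10

10 split inversions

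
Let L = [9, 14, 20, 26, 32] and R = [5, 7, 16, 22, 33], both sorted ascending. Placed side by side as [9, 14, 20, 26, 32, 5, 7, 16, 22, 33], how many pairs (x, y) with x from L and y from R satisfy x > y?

15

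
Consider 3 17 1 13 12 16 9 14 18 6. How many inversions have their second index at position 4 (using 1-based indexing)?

1

The element at index 4 is 13.
Elements before it: 3, 17, 1
Those larger than 13: 17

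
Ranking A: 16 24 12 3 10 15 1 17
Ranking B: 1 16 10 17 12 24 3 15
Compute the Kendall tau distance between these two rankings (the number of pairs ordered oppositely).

Assign each item its position (1..8) in the first ordering, then rewrite the second ordering as that position sequence:
positions: 16→1, 24→2, 12→3, 3→4, 10→5, 15→6, 1→7, 17→8
second ordering as positions: [7, 1, 5, 8, 3, 2, 4, 6]
Discordant pairs = inversions in this position sequence.
7: 1, 5, 3, 2, 4, 6 → 6
1: 0
5: 3, 2, 4 → 3
8: 3, 2, 4, 6 → 4
3: 2 → 1
2: 0
4: 0
6: 0
Total: 6 + 0 + 3 + 4 + 1 + 0 + 0 + 0 = 14

There are 14 discordant pairs.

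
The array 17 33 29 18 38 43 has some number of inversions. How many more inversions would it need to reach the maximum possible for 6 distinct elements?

Maximum inversions for 6 distinct elements is C(6, 2) = 6·5/2 = 15.
Current inversions — for each element, count later smaller elements:
17: 0
33: 2
29: 1
18: 0
38: 0
43: 0
Current total: 0 + 2 + 1 + 0 + 0 + 0 = 3
Shortfall: 15 − 3 = 12

12 inversions short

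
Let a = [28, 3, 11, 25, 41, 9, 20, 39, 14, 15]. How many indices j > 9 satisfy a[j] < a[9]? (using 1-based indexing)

The element at index 9 is 14.
Elements after it: 15
None of them are smaller than 14.

0 such elements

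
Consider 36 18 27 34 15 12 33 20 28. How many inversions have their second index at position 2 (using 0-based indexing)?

1 such element

The element at index 2 is 27.
Elements before it: 36, 18
Those larger than 27: 36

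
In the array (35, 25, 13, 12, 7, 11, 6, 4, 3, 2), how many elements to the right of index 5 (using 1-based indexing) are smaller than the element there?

4 such elements

The element at index 5 is 7.
Elements after it: 11, 6, 4, 3, 2
Those smaller than 7: 6, 4, 3, 2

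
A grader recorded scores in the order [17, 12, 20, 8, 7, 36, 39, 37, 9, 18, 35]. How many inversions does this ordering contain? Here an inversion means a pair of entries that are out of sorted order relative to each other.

Element-by-element contributions:
17: 4
12: 3
20: 4
8: 1
7: 0
36: 3
39: 4
37: 3
9: 0
18: 0
35: 0
Sum: 4 + 3 + 4 + 1 + 0 + 3 + 4 + 3 + 0 + 0 + 0 = 22

22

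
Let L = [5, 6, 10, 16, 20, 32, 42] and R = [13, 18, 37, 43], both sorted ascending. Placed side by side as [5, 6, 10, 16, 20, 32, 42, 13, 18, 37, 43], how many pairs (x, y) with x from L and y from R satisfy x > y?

Count, for every r in R, how many entries of L exceed r:
r = 13: 16, 20, 32, 42 → 4
r = 18: 20, 32, 42 → 3
r = 37: 42 → 1
r = 43: none → 0
Cross-inversions: 4 + 3 + 1 + 0 = 8

8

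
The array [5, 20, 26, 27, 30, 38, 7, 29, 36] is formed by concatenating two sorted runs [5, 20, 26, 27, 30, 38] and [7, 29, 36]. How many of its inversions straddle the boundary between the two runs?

Split inversions: 8

For each element r of the right run, count left-run elements greater than r:
r = 7: 20, 26, 27, 30, 38 → 5
r = 29: 30, 38 → 2
r = 36: 38 → 1
Cross-inversions: 5 + 2 + 1 = 8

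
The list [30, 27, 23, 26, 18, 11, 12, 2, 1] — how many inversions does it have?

Element-by-element contributions:
30: 8
27: 7
23: 5
26: 5
18: 4
11: 2
12: 2
2: 1
1: 0
Sum: 8 + 7 + 5 + 5 + 4 + 2 + 2 + 1 + 0 = 34

There are 34 inversions.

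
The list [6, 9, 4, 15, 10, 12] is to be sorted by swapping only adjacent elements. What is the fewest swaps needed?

4 swaps

Minimum adjacent swaps = number of inversions (each swap of adjacent out-of-order elements removes one inversion and no swap can remove more).
Count inversions — for each element, later elements that are smaller:
6: 4 → 1
9: 4 → 1
4: none → 0
15: 10, 12 → 2
10: none → 0
12: none → 0
Total inversions: 1 + 1 + 0 + 2 + 0 + 0 = 4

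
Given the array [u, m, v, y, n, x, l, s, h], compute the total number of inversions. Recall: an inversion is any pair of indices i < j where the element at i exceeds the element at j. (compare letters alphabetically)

23

Sweep left to right; for each value list the smaller values that follow it:
u: 5
m: 2
v: 4
y: 5
n: 2
x: 3
l: 1
s: 1
h: 0
Sum: 5 + 2 + 4 + 5 + 2 + 3 + 1 + 1 + 0 = 23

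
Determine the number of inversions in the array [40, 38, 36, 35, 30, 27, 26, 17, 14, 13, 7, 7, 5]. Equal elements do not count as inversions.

77 inversions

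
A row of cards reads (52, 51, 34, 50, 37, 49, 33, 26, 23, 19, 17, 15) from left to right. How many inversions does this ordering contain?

Out-of-order pairs: 62

Sweep left to right; for each value list the smaller values that follow it:
52 → 51, 34, 50, 37, 49, 33, 26, 23, 19, 17, 15 → 11
51 → 34, 50, 37, 49, 33, 26, 23, 19, 17, 15 → 10
34 → 33, 26, 23, 19, 17, 15 → 6
50 → 37, 49, 33, 26, 23, 19, 17, 15 → 8
37 → 33, 26, 23, 19, 17, 15 → 6
49 → 33, 26, 23, 19, 17, 15 → 6
33 → 26, 23, 19, 17, 15 → 5
26 → 23, 19, 17, 15 → 4
23 → 19, 17, 15 → 3
19 → 17, 15 → 2
17 → 15 → 1
15 → none → 0
Sum: 11 + 10 + 6 + 8 + 6 + 6 + 5 + 4 + 3 + 2 + 1 + 0 = 62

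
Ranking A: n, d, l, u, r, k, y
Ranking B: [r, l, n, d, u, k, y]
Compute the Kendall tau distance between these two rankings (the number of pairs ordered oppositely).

Assign each item its position (1..7) in the first ordering, then rewrite the second ordering as that position sequence:
positions: n→1, d→2, l→3, u→4, r→5, k→6, y→7
second ordering as positions: [5, 3, 1, 2, 4, 6, 7]
Discordant pairs = inversions in this position sequence.
5: 3, 1, 2, 4 → 4
3: 1, 2 → 2
1: 0
2: 0
4: 0
6: 0
7: 0
Total: 4 + 2 + 0 + 0 + 0 + 0 + 0 = 6

6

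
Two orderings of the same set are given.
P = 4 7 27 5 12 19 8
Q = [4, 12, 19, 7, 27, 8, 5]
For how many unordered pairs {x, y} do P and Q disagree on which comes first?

7 disagreeing pairs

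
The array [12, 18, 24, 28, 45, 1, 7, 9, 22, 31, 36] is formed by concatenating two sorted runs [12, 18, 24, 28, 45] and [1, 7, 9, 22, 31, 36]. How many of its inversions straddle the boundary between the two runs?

For each element r of the right run, count left-run elements greater than r:
r = 1: 12, 18, 24, 28, 45 → 5
r = 7: 12, 18, 24, 28, 45 → 5
r = 9: 12, 18, 24, 28, 45 → 5
r = 22: 24, 28, 45 → 3
r = 31: 45 → 1
r = 36: 45 → 1
Cross-inversions: 5 + 5 + 5 + 3 + 1 + 1 = 20

Split inversions: 20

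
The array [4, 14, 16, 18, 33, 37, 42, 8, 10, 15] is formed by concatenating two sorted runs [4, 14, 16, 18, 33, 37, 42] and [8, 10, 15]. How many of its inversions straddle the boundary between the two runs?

Split inversions: 17

Count, for every r in R, how many entries of L exceed r:
r = 8: 14, 16, 18, 33, 37, 42 → 6
r = 10: 14, 16, 18, 33, 37, 42 → 6
r = 15: 16, 18, 33, 37, 42 → 5
Cross-inversions: 6 + 6 + 5 = 17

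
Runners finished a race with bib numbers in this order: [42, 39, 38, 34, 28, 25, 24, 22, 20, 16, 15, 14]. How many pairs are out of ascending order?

Sweep left to right; for each value list the smaller values that follow it:
42: 11
39: 10
38: 9
34: 8
28: 7
25: 6
24: 5
22: 4
20: 3
16: 2
15: 1
14: 0
Sum: 11 + 10 + 9 + 8 + 7 + 6 + 5 + 4 + 3 + 2 + 1 + 0 = 66

66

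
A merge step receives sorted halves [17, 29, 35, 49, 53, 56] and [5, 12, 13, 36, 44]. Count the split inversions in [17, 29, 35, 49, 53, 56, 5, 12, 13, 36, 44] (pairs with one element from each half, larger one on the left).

24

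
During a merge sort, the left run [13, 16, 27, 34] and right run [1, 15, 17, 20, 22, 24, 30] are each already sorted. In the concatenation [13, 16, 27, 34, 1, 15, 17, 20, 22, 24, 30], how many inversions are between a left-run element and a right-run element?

For each element r of the right run, count left-run elements greater than r:
r = 1: 13, 16, 27, 34 → 4
r = 15: 16, 27, 34 → 3
r = 17: 27, 34 → 2
r = 20: 27, 34 → 2
r = 22: 27, 34 → 2
r = 24: 27, 34 → 2
r = 30: 34 → 1
Cross-inversions: 4 + 3 + 2 + 2 + 2 + 2 + 1 = 16

16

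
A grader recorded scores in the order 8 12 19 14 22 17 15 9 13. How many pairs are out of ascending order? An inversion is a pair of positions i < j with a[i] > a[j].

17

Sweep left to right; for each value list the smaller values that follow it:
8 → none → 0
12 → 9 → 1
19 → 14, 17, 15, 9, 13 → 5
14 → 9, 13 → 2
22 → 17, 15, 9, 13 → 4
17 → 15, 9, 13 → 3
15 → 9, 13 → 2
9 → none → 0
13 → none → 0
Sum: 0 + 1 + 5 + 2 + 4 + 3 + 2 + 0 + 0 = 17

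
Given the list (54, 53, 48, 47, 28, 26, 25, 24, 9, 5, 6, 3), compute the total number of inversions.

For each element, count later entries that are smaller:
54 → 53, 48, 47, 28, 26, 25, 24, 9, 5, 6, 3 → 11
53 → 48, 47, 28, 26, 25, 24, 9, 5, 6, 3 → 10
48 → 47, 28, 26, 25, 24, 9, 5, 6, 3 → 9
47 → 28, 26, 25, 24, 9, 5, 6, 3 → 8
28 → 26, 25, 24, 9, 5, 6, 3 → 7
26 → 25, 24, 9, 5, 6, 3 → 6
25 → 24, 9, 5, 6, 3 → 5
24 → 9, 5, 6, 3 → 4
9 → 5, 6, 3 → 3
5 → 3 → 1
6 → 3 → 1
3 → none → 0
Sum: 11 + 10 + 9 + 8 + 7 + 6 + 5 + 4 + 3 + 1 + 1 + 0 = 65

65 out-of-order pairs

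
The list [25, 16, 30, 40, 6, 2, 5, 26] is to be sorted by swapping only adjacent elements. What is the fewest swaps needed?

Swaps: 17

The minimum number of adjacent swaps to sort an array equals its inversion count, since every such swap removes exactly one inversion.
Count inversions — for each element, later elements that are smaller:
25: 16, 6, 2, 5 → 4
16: 6, 2, 5 → 3
30: 6, 2, 5, 26 → 4
40: 6, 2, 5, 26 → 4
6: 2, 5 → 2
2: none → 0
5: none → 0
26: none → 0
Total inversions: 4 + 3 + 4 + 4 + 2 + 0 + 0 + 0 = 17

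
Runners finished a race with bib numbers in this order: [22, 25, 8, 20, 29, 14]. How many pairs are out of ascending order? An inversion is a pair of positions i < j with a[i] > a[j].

8 out-of-order pairs

Element-by-element contributions:
22 → 8, 20, 14 → 3
25 → 8, 20, 14 → 3
8 → none → 0
20 → 14 → 1
29 → 14 → 1
14 → none → 0
Sum: 3 + 3 + 0 + 1 + 1 + 0 = 8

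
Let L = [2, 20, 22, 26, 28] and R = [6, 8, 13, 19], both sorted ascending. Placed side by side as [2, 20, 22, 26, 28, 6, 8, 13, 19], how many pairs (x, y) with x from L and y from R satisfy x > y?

16 cross-inversions

Count, for every r in R, how many entries of L exceed r:
r = 6: 20, 22, 26, 28 → 4
r = 8: 20, 22, 26, 28 → 4
r = 13: 20, 22, 26, 28 → 4
r = 19: 20, 22, 26, 28 → 4
Cross-inversions: 4 + 4 + 4 + 4 = 16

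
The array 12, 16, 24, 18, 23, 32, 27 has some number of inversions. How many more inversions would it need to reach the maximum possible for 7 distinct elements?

18 inversions short

Maximum inversions for 7 distinct elements is C(7, 2) = 7·6/2 = 21.
Current inversions — for each element, count later smaller elements:
12: 0
16: 0
24: 2
18: 0
23: 0
32: 1
27: 0
Current total: 0 + 0 + 2 + 0 + 0 + 1 + 0 = 3
Shortfall: 21 − 3 = 18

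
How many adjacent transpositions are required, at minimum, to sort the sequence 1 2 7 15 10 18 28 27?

Each adjacent swap fixes exactly one inversion, so the minimum swap count equals the number of inversions.
Count inversions — for each element, later elements that are smaller:
1: none → 0
2: none → 0
7: none → 0
15: 10 → 1
10: none → 0
18: none → 0
28: 27 → 1
27: none → 0
Total inversions: 0 + 0 + 0 + 1 + 0 + 0 + 1 + 0 = 2

2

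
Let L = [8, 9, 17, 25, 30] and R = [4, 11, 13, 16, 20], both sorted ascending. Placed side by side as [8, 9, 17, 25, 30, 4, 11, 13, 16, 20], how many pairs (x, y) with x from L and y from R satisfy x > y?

Split inversions: 16

Count, for every r in R, how many entries of L exceed r:
r = 4: 8, 9, 17, 25, 30 → 5
r = 11: 17, 25, 30 → 3
r = 13: 17, 25, 30 → 3
r = 16: 17, 25, 30 → 3
r = 20: 25, 30 → 2
Cross-inversions: 5 + 3 + 3 + 3 + 2 = 16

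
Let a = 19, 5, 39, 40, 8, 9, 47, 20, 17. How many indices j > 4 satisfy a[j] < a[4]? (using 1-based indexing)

4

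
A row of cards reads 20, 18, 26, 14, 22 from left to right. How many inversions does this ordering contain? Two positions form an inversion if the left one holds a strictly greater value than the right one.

5 inversions

Inversion pairs (indices are 1-based):
(1,2): 20 > 18
(1,4): 20 > 14
(2,4): 18 > 14
(3,4): 26 > 14
(3,5): 26 > 22
That's 5 pairs.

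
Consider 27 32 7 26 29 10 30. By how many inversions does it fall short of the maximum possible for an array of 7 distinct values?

11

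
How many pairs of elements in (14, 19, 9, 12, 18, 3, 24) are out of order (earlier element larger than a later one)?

10 inversions

Listing every pair i<j with a[i]>a[j] (using 1-based positions):
(1,3): 14 > 9
(1,4): 14 > 12
(1,6): 14 > 3
(2,3): 19 > 9
(2,4): 19 > 12
(2,5): 19 > 18
(2,6): 19 > 3
(3,6): 9 > 3
(4,6): 12 > 3
(5,6): 18 > 3
That's 10 pairs.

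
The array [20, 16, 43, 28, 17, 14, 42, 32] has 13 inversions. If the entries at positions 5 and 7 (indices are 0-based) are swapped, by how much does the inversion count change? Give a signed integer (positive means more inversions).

+1

Positions 5 and 7 hold 14 and 32; after swapping, the array is [20, 16, 43, 28, 17, 32, 42, 14].
Element-by-element contributions:
20 → 16, 17, 14 → 3
16 → 14 → 1
43 → 28, 17, 32, 42, 14 → 5
28 → 17, 14 → 2
17 → 14 → 1
32 → 14 → 1
42 → 14 → 1
14 → none → 0
Sum: 3 + 1 + 5 + 2 + 1 + 1 + 1 + 0 = 14
Change: 14 − 13 = +1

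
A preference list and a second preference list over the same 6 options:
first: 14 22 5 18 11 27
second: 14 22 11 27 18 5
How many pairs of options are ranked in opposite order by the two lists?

Pairs: 5

Assign each item its position (1..6) in the first ordering, then rewrite the second ordering as that position sequence:
positions: 14→1, 22→2, 5→3, 18→4, 11→5, 27→6
second ordering as positions: [1, 2, 5, 6, 4, 3]
Discordant pairs = inversions in this position sequence.
1: 0
2: 0
5: 4, 3 → 2
6: 4, 3 → 2
4: 3 → 1
3: 0
Total: 0 + 0 + 2 + 2 + 1 + 0 = 5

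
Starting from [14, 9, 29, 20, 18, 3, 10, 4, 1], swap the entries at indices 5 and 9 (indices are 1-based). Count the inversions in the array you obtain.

Positions 5 and 9 hold 18 and 1; after swapping, the array is [14, 9, 29, 20, 1, 3, 10, 4, 18].
Element-by-element contributions:
14: 5
9: 3
29: 6
20: 5
1: 0
3: 0
10: 1
4: 0
18: 0
Sum: 5 + 3 + 6 + 5 + 0 + 0 + 1 + 0 + 0 = 20

Inversions: 20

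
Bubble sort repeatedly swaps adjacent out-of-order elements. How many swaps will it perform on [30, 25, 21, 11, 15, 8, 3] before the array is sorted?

Adjacent swaps: 20

Each adjacent swap fixes exactly one inversion, so the minimum swap count equals the number of inversions.
Count inversions — for each element, later elements that are smaller:
30: 25, 21, 11, 15, 8, 3 → 6
25: 21, 11, 15, 8, 3 → 5
21: 11, 15, 8, 3 → 4
11: 8, 3 → 2
15: 8, 3 → 2
8: 3 → 1
3: none → 0
Total inversions: 6 + 5 + 4 + 2 + 2 + 1 + 0 = 20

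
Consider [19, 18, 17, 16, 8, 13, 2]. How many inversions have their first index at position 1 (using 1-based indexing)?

The element at index 1 is 19.
Elements after it: 18, 17, 16, 8, 13, 2
Those smaller than 19: 18, 17, 16, 8, 13, 2

6 such elements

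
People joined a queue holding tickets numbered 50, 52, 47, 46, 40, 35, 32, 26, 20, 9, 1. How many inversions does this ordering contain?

Count, for each position, how many later elements it exceeds:
50: 9
52: 9
47: 8
46: 7
40: 6
35: 5
32: 4
26: 3
20: 2
9: 1
1: 0
Sum: 9 + 9 + 8 + 7 + 6 + 5 + 4 + 3 + 2 + 1 + 0 = 54

54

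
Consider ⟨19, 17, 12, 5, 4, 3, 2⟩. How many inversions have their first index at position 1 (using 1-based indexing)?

6

The element at index 1 is 19.
Elements after it: 17, 12, 5, 4, 3, 2
Those smaller than 19: 17, 12, 5, 4, 3, 2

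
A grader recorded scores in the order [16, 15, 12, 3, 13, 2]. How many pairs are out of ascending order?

Count, for each position, how many later elements it exceeds:
16: 5
15: 4
12: 2
3: 1
13: 1
2: 0
Sum: 5 + 4 + 2 + 1 + 1 + 0 = 13

13 out-of-order pairs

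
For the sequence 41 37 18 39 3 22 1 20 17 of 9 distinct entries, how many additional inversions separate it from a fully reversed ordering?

Maximum inversions for 9 distinct elements is C(9, 2) = 9·8/2 = 36.
Current inversions — for each element, count later smaller elements:
41: 8
37: 6
18: 3
39: 5
3: 1
22: 3
1: 0
20: 1
17: 0
Current total: 8 + 6 + 3 + 5 + 1 + 3 + 0 + 1 + 0 = 27
Shortfall: 36 − 27 = 9

9 inversions short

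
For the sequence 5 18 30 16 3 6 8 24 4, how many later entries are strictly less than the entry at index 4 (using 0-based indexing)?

The element at index 4 is 3.
Elements after it: 6, 8, 24, 4
None of them are smaller than 3.

0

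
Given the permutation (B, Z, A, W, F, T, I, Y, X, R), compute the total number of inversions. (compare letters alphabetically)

There are 18 inversions.

Sweep left to right; for each value list the smaller values that follow it:
B: 1
Z: 8
A: 0
W: 4
F: 0
T: 2
I: 0
Y: 2
X: 1
R: 0
Sum: 1 + 8 + 0 + 4 + 0 + 2 + 0 + 2 + 1 + 0 = 18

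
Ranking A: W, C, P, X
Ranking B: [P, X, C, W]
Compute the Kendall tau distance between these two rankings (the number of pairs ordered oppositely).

5 discordant pairs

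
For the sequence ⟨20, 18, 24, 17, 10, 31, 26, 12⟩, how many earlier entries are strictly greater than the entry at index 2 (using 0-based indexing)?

The element at index 2 is 24.
Elements before it: 20, 18
None of them are larger than 24.

0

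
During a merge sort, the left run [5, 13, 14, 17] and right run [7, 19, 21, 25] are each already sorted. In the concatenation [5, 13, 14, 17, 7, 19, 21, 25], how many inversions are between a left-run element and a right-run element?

For each element r of the right run, count left-run elements greater than r:
r = 7: 13, 14, 17 → 3
r = 19: none → 0
r = 21: none → 0
r = 25: none → 0
Cross-inversions: 3 + 0 + 0 + 0 = 3

3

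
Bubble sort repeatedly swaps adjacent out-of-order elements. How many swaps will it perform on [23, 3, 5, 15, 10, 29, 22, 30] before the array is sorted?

7 adjacent swaps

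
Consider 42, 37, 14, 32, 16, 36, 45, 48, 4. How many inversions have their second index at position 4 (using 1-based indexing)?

The element at index 4 is 32.
Elements before it: 42, 37, 14
Those larger than 32: 42, 37

2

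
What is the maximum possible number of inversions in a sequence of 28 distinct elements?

378

A reversed (strictly descending) arrangement makes every pair an inversion, giving C(28, 2) inversions.
C(28, 2) = 28·27/2 = 378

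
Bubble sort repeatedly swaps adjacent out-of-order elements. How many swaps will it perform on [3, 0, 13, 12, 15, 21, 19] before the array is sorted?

3 adjacent swaps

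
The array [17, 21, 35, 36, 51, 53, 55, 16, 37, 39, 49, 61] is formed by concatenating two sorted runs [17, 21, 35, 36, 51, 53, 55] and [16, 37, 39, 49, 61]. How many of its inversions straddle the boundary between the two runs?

Split inversions: 16

Count, for every r in R, how many entries of L exceed r:
r = 16: 17, 21, 35, 36, 51, 53, 55 → 7
r = 37: 51, 53, 55 → 3
r = 39: 51, 53, 55 → 3
r = 49: 51, 53, 55 → 3
r = 61: none → 0
Cross-inversions: 7 + 3 + 3 + 3 + 0 = 16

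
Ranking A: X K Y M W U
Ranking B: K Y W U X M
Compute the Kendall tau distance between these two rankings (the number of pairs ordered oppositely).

Assign each item its position (1..6) in the first ordering, then rewrite the second ordering as that position sequence:
positions: X→1, K→2, Y→3, M→4, W→5, U→6
second ordering as positions: [2, 3, 5, 6, 1, 4]
Discordant pairs = inversions in this position sequence.
2: 1 → 1
3: 1 → 1
5: 1, 4 → 2
6: 1, 4 → 2
1: 0
4: 0
Total: 1 + 1 + 2 + 2 + 0 + 0 = 6

6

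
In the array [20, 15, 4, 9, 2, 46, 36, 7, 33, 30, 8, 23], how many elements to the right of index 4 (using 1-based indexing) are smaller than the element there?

3

The element at index 4 is 9.
Elements after it: 2, 46, 36, 7, 33, 30, 8, 23
Those smaller than 9: 2, 7, 8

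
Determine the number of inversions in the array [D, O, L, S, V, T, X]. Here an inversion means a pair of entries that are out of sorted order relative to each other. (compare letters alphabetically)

2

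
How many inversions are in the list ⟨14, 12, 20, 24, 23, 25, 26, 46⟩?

2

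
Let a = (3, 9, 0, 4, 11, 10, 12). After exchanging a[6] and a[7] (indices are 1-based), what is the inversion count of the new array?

5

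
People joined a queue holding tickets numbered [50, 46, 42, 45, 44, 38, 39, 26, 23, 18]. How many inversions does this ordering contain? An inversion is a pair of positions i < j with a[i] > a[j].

42 inversions

Count, for each position, how many later elements it exceeds:
50 → 46, 42, 45, 44, 38, 39, 26, 23, 18 → 9
46 → 42, 45, 44, 38, 39, 26, 23, 18 → 8
42 → 38, 39, 26, 23, 18 → 5
45 → 44, 38, 39, 26, 23, 18 → 6
44 → 38, 39, 26, 23, 18 → 5
38 → 26, 23, 18 → 3
39 → 26, 23, 18 → 3
26 → 23, 18 → 2
23 → 18 → 1
18 → none → 0
Sum: 9 + 8 + 5 + 6 + 5 + 3 + 3 + 2 + 1 + 0 = 42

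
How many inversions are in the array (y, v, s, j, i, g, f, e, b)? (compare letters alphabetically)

36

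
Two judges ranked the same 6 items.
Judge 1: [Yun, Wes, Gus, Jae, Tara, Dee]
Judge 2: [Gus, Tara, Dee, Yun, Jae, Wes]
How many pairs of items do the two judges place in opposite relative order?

9 discordant pairs

Assign each item its position (1..6) in the first ordering, then rewrite the second ordering as that position sequence:
positions: Yun→1, Wes→2, Gus→3, Jae→4, Tara→5, Dee→6
second ordering as positions: [3, 5, 6, 1, 4, 2]
Discordant pairs = inversions in this position sequence.
3: 1, 2 → 2
5: 1, 4, 2 → 3
6: 1, 4, 2 → 3
1: 0
4: 2 → 1
2: 0
Total: 2 + 3 + 3 + 0 + 1 + 0 = 9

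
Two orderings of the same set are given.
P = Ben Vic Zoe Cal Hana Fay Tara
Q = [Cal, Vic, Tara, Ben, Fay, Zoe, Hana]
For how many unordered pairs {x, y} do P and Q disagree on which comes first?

10

Assign each item its position (1..7) in the first ordering, then rewrite the second ordering as that position sequence:
positions: Ben→1, Vic→2, Zoe→3, Cal→4, Hana→5, Fay→6, Tara→7
second ordering as positions: [4, 2, 7, 1, 6, 3, 5]
Discordant pairs = inversions in this position sequence.
4: 2, 1, 3 → 3
2: 1 → 1
7: 1, 6, 3, 5 → 4
1: 0
6: 3, 5 → 2
3: 0
5: 0
Total: 3 + 1 + 4 + 0 + 2 + 0 + 0 = 10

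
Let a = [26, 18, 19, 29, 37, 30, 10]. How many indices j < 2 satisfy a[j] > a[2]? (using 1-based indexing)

1

The element at index 2 is 18.
Elements before it: 26
Those larger than 18: 26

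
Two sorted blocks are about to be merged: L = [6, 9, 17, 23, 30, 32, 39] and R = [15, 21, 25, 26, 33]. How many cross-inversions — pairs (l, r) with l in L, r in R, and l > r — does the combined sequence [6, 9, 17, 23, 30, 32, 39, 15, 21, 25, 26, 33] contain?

Count, for every r in R, how many entries of L exceed r:
r = 15: 17, 23, 30, 32, 39 → 5
r = 21: 23, 30, 32, 39 → 4
r = 25: 30, 32, 39 → 3
r = 26: 30, 32, 39 → 3
r = 33: 39 → 1
Cross-inversions: 5 + 4 + 3 + 3 + 1 = 16

Split inversions: 16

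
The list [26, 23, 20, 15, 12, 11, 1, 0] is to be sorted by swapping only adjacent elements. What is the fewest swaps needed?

28

The minimum number of adjacent swaps to sort an array equals its inversion count, since every such swap removes exactly one inversion.
Count inversions — for each element, later elements that are smaller:
26: 23, 20, 15, 12, 11, 1, 0 → 7
23: 20, 15, 12, 11, 1, 0 → 6
20: 15, 12, 11, 1, 0 → 5
15: 12, 11, 1, 0 → 4
12: 11, 1, 0 → 3
11: 1, 0 → 2
1: 0 → 1
0: none → 0
Total inversions: 7 + 6 + 5 + 4 + 3 + 2 + 1 + 0 = 28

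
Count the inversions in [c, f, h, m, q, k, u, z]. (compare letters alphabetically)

Element-by-element contributions:
c: 0
f: 0
h: 0
m: 1
q: 1
k: 0
u: 0
z: 0
Sum: 0 + 0 + 0 + 1 + 1 + 0 + 0 + 0 = 2

Inversions: 2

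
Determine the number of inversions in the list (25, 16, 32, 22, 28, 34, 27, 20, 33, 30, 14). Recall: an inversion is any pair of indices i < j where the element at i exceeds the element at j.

27 out-of-order pairs

For each element, count later entries that are smaller:
25: 4
16: 1
32: 6
22: 2
28: 3
34: 5
27: 2
20: 1
33: 2
30: 1
14: 0
Sum: 4 + 1 + 6 + 2 + 3 + 5 + 2 + 1 + 2 + 1 + 0 = 27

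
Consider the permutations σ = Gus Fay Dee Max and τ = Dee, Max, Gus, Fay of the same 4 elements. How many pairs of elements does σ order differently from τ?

4

Assign each item its position (1..4) in the first ordering, then rewrite the second ordering as that position sequence:
positions: Gus→1, Fay→2, Dee→3, Max→4
second ordering as positions: [3, 4, 1, 2]
Discordant pairs = inversions in this position sequence.
3: 1, 2 → 2
4: 1, 2 → 2
1: 0
2: 0
Total: 2 + 2 + 0 + 0 = 4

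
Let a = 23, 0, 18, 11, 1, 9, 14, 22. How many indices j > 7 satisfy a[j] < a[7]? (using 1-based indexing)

0

The element at index 7 is 14.
Elements after it: 22
None of them are smaller than 14.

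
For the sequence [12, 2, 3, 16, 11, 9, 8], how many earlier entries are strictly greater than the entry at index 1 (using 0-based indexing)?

1

The element at index 1 is 2.
Elements before it: 12
Those larger than 2: 12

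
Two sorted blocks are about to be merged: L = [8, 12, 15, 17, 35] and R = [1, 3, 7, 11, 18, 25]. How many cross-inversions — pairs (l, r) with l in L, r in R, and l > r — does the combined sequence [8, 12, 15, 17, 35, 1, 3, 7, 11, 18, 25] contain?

21

Take each right-half value and tally the left-half values above it:
r = 1: 8, 12, 15, 17, 35 → 5
r = 3: 8, 12, 15, 17, 35 → 5
r = 7: 8, 12, 15, 17, 35 → 5
r = 11: 12, 15, 17, 35 → 4
r = 18: 35 → 1
r = 25: 35 → 1
Cross-inversions: 5 + 5 + 5 + 4 + 1 + 1 = 21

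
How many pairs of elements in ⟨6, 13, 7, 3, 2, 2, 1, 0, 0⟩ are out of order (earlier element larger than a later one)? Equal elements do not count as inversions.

For each element, count later entries that are smaller:
6 → 3, 2, 2, 1, 0, 0 → 6
13 → 7, 3, 2, 2, 1, 0, 0 → 7
7 → 3, 2, 2, 1, 0, 0 → 6
3 → 2, 2, 1, 0, 0 → 5
2 → 1, 0, 0 → 3
2 → 1, 0, 0 → 3
1 → 0, 0 → 2
0 → none → 0
0 → none → 0
Sum: 6 + 7 + 6 + 5 + 3 + 3 + 2 + 0 + 0 = 32

32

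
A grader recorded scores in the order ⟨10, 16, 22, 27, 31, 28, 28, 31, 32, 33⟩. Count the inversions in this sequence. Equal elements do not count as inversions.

2 inversions

Element-by-element contributions:
10: 0
16: 0
22: 0
27: 0
31: 2
28: 0
28: 0
31: 0
32: 0
33: 0
Sum: 0 + 0 + 0 + 0 + 2 + 0 + 0 + 0 + 0 + 0 = 2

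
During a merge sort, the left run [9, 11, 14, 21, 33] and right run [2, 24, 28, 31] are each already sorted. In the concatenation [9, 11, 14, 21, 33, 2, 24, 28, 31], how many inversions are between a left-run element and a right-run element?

Take each right-half value and tally the left-half values above it:
r = 2: 9, 11, 14, 21, 33 → 5
r = 24: 33 → 1
r = 28: 33 → 1
r = 31: 33 → 1
Cross-inversions: 5 + 1 + 1 + 1 = 8

Split inversions: 8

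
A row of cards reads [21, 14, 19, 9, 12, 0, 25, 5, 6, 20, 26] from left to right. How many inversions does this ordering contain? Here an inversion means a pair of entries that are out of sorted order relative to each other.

Inversions: 27

Count, for each position, how many later elements it exceeds:
21: 8
14: 5
19: 5
9: 3
12: 3
0: 0
25: 3
5: 0
6: 0
20: 0
26: 0
Sum: 8 + 5 + 5 + 3 + 3 + 0 + 3 + 0 + 0 + 0 + 0 = 27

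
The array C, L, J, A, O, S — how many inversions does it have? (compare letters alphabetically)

Out-of-order index pairs (1-indexed):
(1,4): C > A
(2,3): L > J
(2,4): L > A
(3,4): J > A
That's 4 pairs.

4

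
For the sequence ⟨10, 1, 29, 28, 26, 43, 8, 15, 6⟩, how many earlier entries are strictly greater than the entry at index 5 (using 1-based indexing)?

The element at index 5 is 26.
Elements before it: 10, 1, 29, 28
Those larger than 26: 29, 28

2 such elements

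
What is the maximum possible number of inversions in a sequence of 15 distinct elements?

Inversions: 105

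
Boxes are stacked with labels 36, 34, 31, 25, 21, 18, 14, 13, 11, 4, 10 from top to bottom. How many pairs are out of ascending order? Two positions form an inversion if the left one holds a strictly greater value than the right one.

54 inversions

For each element, count later entries that are smaller:
36 → 34, 31, 25, 21, 18, 14, 13, 11, 4, 10 → 10
34 → 31, 25, 21, 18, 14, 13, 11, 4, 10 → 9
31 → 25, 21, 18, 14, 13, 11, 4, 10 → 8
25 → 21, 18, 14, 13, 11, 4, 10 → 7
21 → 18, 14, 13, 11, 4, 10 → 6
18 → 14, 13, 11, 4, 10 → 5
14 → 13, 11, 4, 10 → 4
13 → 11, 4, 10 → 3
11 → 4, 10 → 2
4 → none → 0
10 → none → 0
Sum: 10 + 9 + 8 + 7 + 6 + 5 + 4 + 3 + 2 + 0 + 0 = 54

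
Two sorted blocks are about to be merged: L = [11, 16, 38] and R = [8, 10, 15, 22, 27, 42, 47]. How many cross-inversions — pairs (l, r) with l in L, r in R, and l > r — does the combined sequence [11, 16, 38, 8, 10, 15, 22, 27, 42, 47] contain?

For each element r of the right run, count left-run elements greater than r:
r = 8: 11, 16, 38 → 3
r = 10: 11, 16, 38 → 3
r = 15: 16, 38 → 2
r = 22: 38 → 1
r = 27: 38 → 1
r = 42: none → 0
r = 47: none → 0
Cross-inversions: 3 + 3 + 2 + 1 + 1 + 0 + 0 = 10

There are 10 split inversions.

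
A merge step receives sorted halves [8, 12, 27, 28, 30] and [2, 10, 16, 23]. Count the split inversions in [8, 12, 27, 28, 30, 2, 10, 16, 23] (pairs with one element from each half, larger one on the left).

15 cross-inversions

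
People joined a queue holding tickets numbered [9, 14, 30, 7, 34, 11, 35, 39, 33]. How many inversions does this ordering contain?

Count, for each position, how many later elements it exceeds:
9: 1
14: 2
30: 2
7: 0
34: 2
11: 0
35: 1
39: 1
33: 0
Sum: 1 + 2 + 2 + 0 + 2 + 0 + 1 + 1 + 0 = 9

9 inversions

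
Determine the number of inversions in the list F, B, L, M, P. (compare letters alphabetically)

1

For each element, count later entries that are smaller:
F: 1
B: 0
L: 0
M: 0
P: 0
Sum: 1 + 0 + 0 + 0 + 0 = 1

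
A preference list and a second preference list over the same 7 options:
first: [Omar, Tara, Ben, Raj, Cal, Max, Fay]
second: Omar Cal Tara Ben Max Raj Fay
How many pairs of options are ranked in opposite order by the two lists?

4 pairs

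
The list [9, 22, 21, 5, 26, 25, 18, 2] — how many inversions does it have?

Element-by-element contributions:
9: 2
22: 4
21: 3
5: 1
26: 3
25: 2
18: 1
2: 0
Sum: 2 + 4 + 3 + 1 + 3 + 2 + 1 + 0 = 16

16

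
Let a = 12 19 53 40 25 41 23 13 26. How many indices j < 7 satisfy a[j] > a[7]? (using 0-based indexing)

6

The element at index 7 is 13.
Elements before it: 12, 19, 53, 40, 25, 41, 23
Those larger than 13: 19, 53, 40, 25, 41, 23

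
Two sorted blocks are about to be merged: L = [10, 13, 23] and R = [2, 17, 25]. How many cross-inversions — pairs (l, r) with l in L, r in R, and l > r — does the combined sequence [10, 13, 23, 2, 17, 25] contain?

4

For each element r of the right run, count left-run elements greater than r:
r = 2: 10, 13, 23 → 3
r = 17: 23 → 1
r = 25: none → 0
Cross-inversions: 3 + 1 + 0 = 4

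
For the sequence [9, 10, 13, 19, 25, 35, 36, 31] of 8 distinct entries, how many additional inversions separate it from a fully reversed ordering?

26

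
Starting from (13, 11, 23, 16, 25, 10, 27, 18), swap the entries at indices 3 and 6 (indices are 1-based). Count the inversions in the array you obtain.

Positions 3 and 6 hold 23 and 10; after swapping, the array is [13, 11, 10, 16, 25, 23, 27, 18].
Element-by-element contributions:
13 → 11, 10 → 2
11 → 10 → 1
10 → none → 0
16 → none → 0
25 → 23, 18 → 2
23 → 18 → 1
27 → 18 → 1
18 → none → 0
Sum: 2 + 1 + 0 + 0 + 2 + 1 + 1 + 0 = 7

7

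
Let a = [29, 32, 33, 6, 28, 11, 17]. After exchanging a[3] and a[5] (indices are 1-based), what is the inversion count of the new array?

Positions 3 and 5 hold 33 and 28; after swapping, the array is [29, 32, 28, 6, 33, 11, 17].
Element-by-element contributions:
29 → 28, 6, 11, 17 → 4
32 → 28, 6, 11, 17 → 4
28 → 6, 11, 17 → 3
6 → none → 0
33 → 11, 17 → 2
11 → none → 0
17 → none → 0
Sum: 4 + 4 + 3 + 0 + 2 + 0 + 0 = 13

13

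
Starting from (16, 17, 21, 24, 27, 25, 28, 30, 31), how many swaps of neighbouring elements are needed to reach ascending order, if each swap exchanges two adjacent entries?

1

Each adjacent swap fixes exactly one inversion, so the minimum swap count equals the number of inversions.
Count inversions — for each element, later elements that are smaller:
16: none → 0
17: none → 0
21: none → 0
24: none → 0
27: 25 → 1
25: none → 0
28: none → 0
30: none → 0
31: none → 0
Total inversions: 0 + 0 + 0 + 0 + 1 + 0 + 0 + 0 + 0 = 1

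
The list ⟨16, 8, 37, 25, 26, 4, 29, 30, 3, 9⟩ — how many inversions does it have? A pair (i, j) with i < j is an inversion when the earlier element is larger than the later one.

24 inversions

Sweep left to right; for each value list the smaller values that follow it:
16 → 8, 4, 3, 9 → 4
8 → 4, 3 → 2
37 → 25, 26, 4, 29, 30, 3, 9 → 7
25 → 4, 3, 9 → 3
26 → 4, 3, 9 → 3
4 → 3 → 1
29 → 3, 9 → 2
30 → 3, 9 → 2
3 → none → 0
9 → none → 0
Sum: 4 + 2 + 7 + 3 + 3 + 1 + 2 + 2 + 0 + 0 = 24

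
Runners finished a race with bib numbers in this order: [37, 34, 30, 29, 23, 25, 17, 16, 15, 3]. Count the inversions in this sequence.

44 inversions

Element-by-element contributions:
37: 9
34: 8
30: 7
29: 6
23: 4
25: 4
17: 3
16: 2
15: 1
3: 0
Sum: 9 + 8 + 7 + 6 + 4 + 4 + 3 + 2 + 1 + 0 = 44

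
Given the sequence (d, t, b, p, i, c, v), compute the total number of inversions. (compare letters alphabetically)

There are 9 inversions.

Listing every pair i<j with a[i]>a[j] (using 1-based positions):
(1,3): d > b
(1,6): d > c
(2,3): t > b
(2,4): t > p
(2,5): t > i
(2,6): t > c
(4,5): p > i
(4,6): p > c
(5,6): i > c
That's 9 pairs.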